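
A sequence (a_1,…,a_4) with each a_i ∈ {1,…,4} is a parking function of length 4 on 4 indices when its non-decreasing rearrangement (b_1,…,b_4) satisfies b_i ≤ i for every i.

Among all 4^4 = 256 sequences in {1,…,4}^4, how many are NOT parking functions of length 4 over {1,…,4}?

131

Count = (4+1−4)·(4+1)^{4−1} = 1×125 = 125 [KW]
Example (4,3,4,4) → sorted (3,4,4,4): b_1=3>1, not a PF.
So 256 − 125 = 131 fail.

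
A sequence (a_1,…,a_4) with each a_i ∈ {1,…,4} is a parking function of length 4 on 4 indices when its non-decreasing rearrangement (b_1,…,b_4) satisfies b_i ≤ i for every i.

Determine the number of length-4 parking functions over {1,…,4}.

125

|PF(4,4)| = (4+1−4)·(4+1)^{4−1} = 1 · 125 = 125 [KW]
Check (2,1,4,1) → sorted (1,1,2,4): b_i ≤ i ∀i, a PF.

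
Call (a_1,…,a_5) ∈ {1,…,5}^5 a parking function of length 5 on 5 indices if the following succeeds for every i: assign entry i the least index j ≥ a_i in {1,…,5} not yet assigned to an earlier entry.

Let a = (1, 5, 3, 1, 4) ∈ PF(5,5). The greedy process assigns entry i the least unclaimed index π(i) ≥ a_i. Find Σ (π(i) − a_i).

1

Σπ = 5·6/2 = 15 (π permutes [5]); Σa = 1+5+3+1+4 = 14; disp = 15−14 = 1.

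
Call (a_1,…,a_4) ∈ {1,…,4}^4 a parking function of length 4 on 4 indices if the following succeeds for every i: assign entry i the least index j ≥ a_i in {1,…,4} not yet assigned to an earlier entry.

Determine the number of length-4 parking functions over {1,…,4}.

#PF = (4−4+1)·(4+1)^(4−1) = 1×125 = 125 [KW]
Example (4,3,2,1) → sorted (1,2,3,4): b_i ≤ i ∀i, a PF.

125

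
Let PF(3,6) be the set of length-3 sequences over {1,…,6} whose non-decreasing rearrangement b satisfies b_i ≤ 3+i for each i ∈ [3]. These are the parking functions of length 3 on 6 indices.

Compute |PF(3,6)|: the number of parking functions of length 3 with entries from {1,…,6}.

196

|PF(3,6)| = (6+1−3)·(6+1)^{3−1} = 4·49 = 196 [KW]
Check (6,4,5) → sorted (4,5,6): b_i ≤ 3+i ∀i, a PF.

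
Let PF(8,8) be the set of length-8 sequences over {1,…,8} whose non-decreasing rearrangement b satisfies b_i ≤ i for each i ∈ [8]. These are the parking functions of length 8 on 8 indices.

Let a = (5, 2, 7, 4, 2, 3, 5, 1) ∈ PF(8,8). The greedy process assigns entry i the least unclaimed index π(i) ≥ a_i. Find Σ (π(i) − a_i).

Σπ(i) = 1+…+8 = 36; Σa = 5+2+7+4+2+3+5+1 = 29; disp = 36−29 = 7.

7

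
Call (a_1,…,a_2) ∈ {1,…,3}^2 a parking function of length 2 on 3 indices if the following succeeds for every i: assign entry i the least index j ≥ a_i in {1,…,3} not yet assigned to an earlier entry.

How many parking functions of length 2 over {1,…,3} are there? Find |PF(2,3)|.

|PF| = (3−2+1)·(3+1)^(2−1) = 2×4 = 8 (Konheim–Weiss)
One tuple (2,3) → sorted (2,3): b_i ≤ 1+i ∀i, a PF.

8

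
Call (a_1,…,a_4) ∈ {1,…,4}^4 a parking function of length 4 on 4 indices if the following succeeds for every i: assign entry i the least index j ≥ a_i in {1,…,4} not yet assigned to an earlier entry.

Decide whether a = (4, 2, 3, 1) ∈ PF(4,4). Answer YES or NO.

YES

Sorted: b = (1, 2, 3, 4).
  b_1=1 ≤ 1
  b_2=2 ≤ 2
  b_3=3 ≤ 3
  b_4=4 ≤ 4
All bounds hold ⇒ YES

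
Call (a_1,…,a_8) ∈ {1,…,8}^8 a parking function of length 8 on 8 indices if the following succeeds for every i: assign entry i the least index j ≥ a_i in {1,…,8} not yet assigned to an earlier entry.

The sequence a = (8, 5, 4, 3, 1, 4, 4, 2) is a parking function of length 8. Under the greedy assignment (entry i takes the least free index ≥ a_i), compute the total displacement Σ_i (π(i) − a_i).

Σπ = 8·9/2 = 36 (π permutes [8]); Σa = 8+5+4+3+1+4+4+2 = 31; disp = 36−31 = 5.

5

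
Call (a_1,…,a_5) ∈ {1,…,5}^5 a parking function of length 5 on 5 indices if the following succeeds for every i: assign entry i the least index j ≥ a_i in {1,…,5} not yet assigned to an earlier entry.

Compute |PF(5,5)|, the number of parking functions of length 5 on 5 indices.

1296

Count = 1·6^4 = 1×1296 = 1296 (Pollak)
E.g. (5,4,1,1,1) → sorted (1,1,1,4,5): b_i ≤ i ∀i, a PF.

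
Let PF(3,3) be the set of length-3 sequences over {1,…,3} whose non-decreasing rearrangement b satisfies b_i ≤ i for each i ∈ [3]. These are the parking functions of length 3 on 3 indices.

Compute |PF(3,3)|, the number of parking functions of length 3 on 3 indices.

|PF(3,3)| = (4−3)·4^(3−1) = 1 · 16 = 16
E.g. (1,1,2) → sorted (1,1,2): b_i ≤ i ∀i, a PF.

16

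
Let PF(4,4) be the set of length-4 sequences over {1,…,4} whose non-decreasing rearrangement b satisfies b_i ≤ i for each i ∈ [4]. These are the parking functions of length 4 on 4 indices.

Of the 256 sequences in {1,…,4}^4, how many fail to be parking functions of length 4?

131

|PF(4,4)| = (4−4+1)·(4+1)^(4−1) = 1×125 = 125
E.g. (3,3,3,3) → sorted (3,3,3,3): b_1=3>1, not a PF.
So 256 − 125 = 131 fail.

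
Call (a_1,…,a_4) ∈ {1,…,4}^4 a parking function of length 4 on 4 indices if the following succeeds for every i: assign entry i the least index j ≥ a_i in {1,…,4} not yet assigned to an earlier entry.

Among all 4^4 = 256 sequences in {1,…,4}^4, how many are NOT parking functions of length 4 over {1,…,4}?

131

Count = (5−4)·5^(4−1) = 1·125 = 125 (Konheim–Weiss)
E.g. (2,2,3,3) → sorted (2,2,3,3): b_1=2>1, not a PF.
So 256 − 125 = 131 fail.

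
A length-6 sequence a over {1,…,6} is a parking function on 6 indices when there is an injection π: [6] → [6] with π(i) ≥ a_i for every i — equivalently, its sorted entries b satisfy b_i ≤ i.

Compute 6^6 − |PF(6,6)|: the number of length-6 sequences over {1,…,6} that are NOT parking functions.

#PF = 1·7^5 = 1·16807 = 16807 (Pollak)
One tuple (2,4,2,3,2,4) → sorted (2,2,2,3,4,4): b_1=2>1, not a PF.
Total 46656; non-PF = 46656−16807 = 29849

29849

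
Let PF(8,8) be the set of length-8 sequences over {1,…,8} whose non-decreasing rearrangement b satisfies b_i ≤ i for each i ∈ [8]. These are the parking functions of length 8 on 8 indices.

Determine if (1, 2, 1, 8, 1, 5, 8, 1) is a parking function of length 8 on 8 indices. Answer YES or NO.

NO

Sorted: b = (1, 1, 1, 1, 2, 5, 8, 8).
  b_1=1 ≤ 1
  b_2=1 ≤ 2
  b_3=1 ≤ 3
  b_4=1 ≤ 4
  b_5=2 ≤ 5
  b_6=5 ≤ 6
  b_7=8 > 7
  fails at i=7 ⇒ NO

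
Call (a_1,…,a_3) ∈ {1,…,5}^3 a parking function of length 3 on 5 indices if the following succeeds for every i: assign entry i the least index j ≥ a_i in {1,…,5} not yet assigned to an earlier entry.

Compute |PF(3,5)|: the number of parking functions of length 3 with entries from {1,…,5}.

#PF = 3·6^2 = 3×36 = 108
Check (4,4,3) → sorted (3,4,4): b_i ≤ 2+i ∀i, a PF.

108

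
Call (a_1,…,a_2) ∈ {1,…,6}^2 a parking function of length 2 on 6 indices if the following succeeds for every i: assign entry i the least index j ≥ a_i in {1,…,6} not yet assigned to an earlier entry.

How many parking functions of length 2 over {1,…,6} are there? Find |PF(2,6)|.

35

Count = 5·7^1 = 5×7 = 35
E.g. (3,2) → sorted (2,3): b_i ≤ 4+i ∀i, a PF.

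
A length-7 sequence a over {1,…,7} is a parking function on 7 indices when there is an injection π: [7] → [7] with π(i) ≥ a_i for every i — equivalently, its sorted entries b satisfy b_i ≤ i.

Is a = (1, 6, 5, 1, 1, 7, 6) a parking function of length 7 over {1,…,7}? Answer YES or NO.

Order a: b = (1, 1, 1, 5, 6, 6, 7).
  b_1=1 ≤ 1
  b_2=1 ≤ 2
  b_3=1 ≤ 3
  b_4=5 > 4
  fails at i=4 ⇒ NO

NO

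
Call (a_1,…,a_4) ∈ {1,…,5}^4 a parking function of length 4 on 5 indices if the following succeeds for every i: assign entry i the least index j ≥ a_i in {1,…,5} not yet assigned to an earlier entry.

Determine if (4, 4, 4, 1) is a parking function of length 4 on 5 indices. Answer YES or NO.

NO

Sorted: b = (1, 4, 4, 4).
  b_1=1 ≤ 2
  b_2=4 > 3
  fails at i=2 ⇒ NO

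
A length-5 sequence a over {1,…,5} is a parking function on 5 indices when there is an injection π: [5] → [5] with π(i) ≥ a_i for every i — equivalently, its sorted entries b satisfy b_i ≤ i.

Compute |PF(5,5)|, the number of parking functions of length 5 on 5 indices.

|PF(5,5)| = (5−5+1)·(5+1)^(5−1) = 1×1296 = 1296 (Konheim–Weiss)
Example (1,1,4,2,1) → sorted (1,1,1,2,4): b_i ≤ i ∀i, a PF.

1296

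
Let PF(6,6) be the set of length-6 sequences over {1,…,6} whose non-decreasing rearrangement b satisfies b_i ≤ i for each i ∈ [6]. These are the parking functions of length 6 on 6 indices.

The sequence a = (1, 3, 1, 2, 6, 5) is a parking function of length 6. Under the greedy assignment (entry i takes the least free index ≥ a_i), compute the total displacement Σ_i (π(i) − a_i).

Σπ = 6·7/2 = 21 (π permutes [6]); Σa = 1+3+1+2+6+5 = 18; disp = 21−18 = 3.

3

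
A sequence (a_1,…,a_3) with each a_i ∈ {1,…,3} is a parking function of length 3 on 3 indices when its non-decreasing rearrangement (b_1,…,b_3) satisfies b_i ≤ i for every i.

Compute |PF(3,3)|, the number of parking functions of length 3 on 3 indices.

16

Count = (3+1−3)·(3+1)^{3−1} = 1×16 = 16
One tuple (1,2,2) → sorted (1,2,2): b_i ≤ i ∀i, a PF.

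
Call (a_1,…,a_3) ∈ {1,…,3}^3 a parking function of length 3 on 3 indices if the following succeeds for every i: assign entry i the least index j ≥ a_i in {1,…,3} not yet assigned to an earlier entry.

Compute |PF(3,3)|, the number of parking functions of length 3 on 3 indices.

Count = 1·4^2 = 1×16 = 16 [KW]
One tuple (1,2,1) → sorted (1,1,2): b_i ≤ i ∀i, a PF.

16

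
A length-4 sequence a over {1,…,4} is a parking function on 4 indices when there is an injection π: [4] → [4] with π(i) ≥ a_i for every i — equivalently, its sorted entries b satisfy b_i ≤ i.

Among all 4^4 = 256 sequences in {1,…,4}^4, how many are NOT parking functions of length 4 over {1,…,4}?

#PF = (5−4)·5^(4−1) = 1×125 = 125 (Pollak)
E.g. (2,4,4,3) → sorted (2,3,4,4): b_1=2>1, not a PF.
So 256 − 125 = 131 fail.

131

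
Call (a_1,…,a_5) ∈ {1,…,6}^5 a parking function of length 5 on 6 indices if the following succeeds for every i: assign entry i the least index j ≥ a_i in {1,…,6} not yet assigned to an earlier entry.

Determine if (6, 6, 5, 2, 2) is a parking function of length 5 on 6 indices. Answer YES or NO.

NO

Rearranged: b = (2, 2, 5, 6, 6).
  b_1=2 ≤ 2
  b_2=2 ≤ 3
  b_3=5 > 4
  fails at i=3 ⇒ NO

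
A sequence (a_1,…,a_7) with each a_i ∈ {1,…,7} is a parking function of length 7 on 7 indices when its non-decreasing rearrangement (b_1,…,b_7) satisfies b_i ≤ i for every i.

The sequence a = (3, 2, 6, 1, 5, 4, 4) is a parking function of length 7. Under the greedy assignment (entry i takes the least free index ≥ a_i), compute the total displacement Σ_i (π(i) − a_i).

3

Σπ = 7·8/2 = 28 (π permutes [7]); Σa = 3+2+6+1+5+4+4 = 25; disp = 28−25 = 3.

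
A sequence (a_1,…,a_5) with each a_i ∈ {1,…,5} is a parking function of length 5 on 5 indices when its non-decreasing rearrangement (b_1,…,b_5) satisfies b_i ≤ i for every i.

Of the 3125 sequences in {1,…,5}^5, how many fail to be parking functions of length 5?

|PF| = 1·6^4 = 1·1296 = 1296
Example (4,4,4,5,5) → sorted (4,4,4,5,5): b_1=4>1, not a PF.
Total 3125; non-PF = 3125−1296 = 1829

1829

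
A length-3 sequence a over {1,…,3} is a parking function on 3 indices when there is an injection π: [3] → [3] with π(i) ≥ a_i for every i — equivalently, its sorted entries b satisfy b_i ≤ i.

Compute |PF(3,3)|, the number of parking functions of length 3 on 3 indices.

16

#PF = (3−3+1)·(3+1)^(3−1) = 1 · 16 = 16 (Konheim–Weiss)
One tuple (3,2,1) → sorted (1,2,3): b_i ≤ i ∀i, a PF.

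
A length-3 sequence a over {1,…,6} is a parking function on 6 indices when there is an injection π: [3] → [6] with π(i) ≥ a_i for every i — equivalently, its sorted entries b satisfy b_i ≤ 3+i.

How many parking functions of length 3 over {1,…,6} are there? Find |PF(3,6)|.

|PF(3,6)| = (6−3+1)·(6+1)^(3−1) = 4·49 = 196 (Pollak)
Example (2,2,3) → sorted (2,2,3): b_i ≤ 3+i ∀i, a PF.

196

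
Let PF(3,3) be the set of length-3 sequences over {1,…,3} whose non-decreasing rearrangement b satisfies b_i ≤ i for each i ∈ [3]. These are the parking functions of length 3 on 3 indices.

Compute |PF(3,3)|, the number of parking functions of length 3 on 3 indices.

16

Count = (4−3)·4^(3−1) = 1·16 = 16 (Pollak)
Check (2,1,3) → sorted (1,2,3): b_i ≤ i ∀i, a PF.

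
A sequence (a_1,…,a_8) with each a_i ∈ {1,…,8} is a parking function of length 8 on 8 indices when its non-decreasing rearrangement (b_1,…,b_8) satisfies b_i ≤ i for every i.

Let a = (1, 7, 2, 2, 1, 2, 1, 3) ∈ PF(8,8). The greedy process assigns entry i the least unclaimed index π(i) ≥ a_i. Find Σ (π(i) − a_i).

Σπ = 36 ({1..8} each once); Σa = 1+7+2+2+1+2+1+3 = 19; disp = 36−19 = 17.

17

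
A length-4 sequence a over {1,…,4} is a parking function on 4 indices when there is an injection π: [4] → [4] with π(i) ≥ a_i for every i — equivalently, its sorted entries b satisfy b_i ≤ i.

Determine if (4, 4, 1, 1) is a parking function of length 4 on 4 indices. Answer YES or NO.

NO

Order a: b = (1, 1, 4, 4).
  b_1=1 ≤ 1
  b_2=1 ≤ 2
  b_3=4 > 3
  fails at i=3 ⇒ NO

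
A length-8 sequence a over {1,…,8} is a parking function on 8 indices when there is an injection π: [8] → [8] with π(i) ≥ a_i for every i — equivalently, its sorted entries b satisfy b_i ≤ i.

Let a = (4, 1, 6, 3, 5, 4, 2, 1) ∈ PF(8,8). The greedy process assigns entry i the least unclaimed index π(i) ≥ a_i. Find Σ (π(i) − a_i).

10

Σπ = 36 ({1..8} each once); Σa = 4+1+6+3+5+4+2+1 = 26; disp = 36−26 = 10.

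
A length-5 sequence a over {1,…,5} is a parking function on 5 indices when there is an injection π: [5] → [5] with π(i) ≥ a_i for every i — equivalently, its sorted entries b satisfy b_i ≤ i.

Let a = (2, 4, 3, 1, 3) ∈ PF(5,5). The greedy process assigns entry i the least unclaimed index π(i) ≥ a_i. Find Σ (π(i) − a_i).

Σπ = 15 ({1..5} each once); Σa = 2+4+3+1+3 = 13; disp = 15−13 = 2.

2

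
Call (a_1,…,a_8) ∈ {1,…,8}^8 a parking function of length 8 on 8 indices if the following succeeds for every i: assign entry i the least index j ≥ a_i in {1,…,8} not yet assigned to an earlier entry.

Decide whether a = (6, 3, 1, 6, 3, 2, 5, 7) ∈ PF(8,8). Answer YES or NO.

YES

Rearranged: b = (1, 2, 3, 3, 5, 6, 6, 7).
  b_1=1 ≤ 1
  b_2=2 ≤ 2
  b_3=3 ≤ 3
  b_4=3 ≤ 4
  b_5=5 ≤ 5
  b_6=6 ≤ 6
  b_7=6 ≤ 7
  b_8=7 ≤ 8
All bounds hold ⇒ YES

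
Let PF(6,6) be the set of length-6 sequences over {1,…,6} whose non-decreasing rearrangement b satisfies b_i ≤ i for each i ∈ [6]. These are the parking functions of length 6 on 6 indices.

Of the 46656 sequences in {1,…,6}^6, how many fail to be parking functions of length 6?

|PF| = (6+1−6)·(6+1)^{6−1} = 1×16807 = 16807 (Konheim–Weiss)
Example (4,6,6,6,3,1) → sorted (1,3,4,6,6,6): b_2=3>2, not a PF.
So 46656 − 16807 = 29849 fail.

29849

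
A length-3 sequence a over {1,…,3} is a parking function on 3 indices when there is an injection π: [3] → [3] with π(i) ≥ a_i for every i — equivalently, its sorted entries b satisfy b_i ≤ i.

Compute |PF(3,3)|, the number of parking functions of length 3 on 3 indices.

16

#PF = 1·4^2 = 1×16 = 16 (Pollak)
E.g. (1,2,3) → sorted (1,2,3): b_i ≤ i ∀i, a PF.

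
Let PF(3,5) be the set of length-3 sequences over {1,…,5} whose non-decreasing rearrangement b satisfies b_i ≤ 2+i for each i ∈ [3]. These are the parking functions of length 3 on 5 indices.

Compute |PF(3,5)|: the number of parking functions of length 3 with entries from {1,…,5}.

#PF = (5−3+1)·(5+1)^(3−1) = 3·36 = 108 (Pollak)
One tuple (5,2,4) → sorted (2,4,5): b_i ≤ 2+i ∀i, a PF.

108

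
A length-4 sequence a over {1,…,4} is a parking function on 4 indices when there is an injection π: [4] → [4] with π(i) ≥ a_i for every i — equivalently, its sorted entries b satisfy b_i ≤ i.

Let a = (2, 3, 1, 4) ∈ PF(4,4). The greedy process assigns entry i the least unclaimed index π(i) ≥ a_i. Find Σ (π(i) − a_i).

0

Σπ = 4·5/2 = 10 (π permutes [4]); Σa = 2+3+1+4 = 10; disp = 10−10 = 0.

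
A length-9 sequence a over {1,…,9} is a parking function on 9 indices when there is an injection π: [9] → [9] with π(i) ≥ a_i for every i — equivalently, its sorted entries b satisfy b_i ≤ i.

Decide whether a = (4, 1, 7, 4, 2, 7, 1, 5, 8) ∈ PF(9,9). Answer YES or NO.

YES

Order a: b = (1, 1, 2, 4, 4, 5, 7, 7, 8).
  b_1=1 ≤ 1
  b_2=1 ≤ 2
  b_3=2 ≤ 3
  b_4=4 ≤ 4
  b_5=4 ≤ 5
  b_6=5 ≤ 6
  b_7=7 ≤ 7
  b_8=7 ≤ 8
  b_9=8 ≤ 9
All bounds hold ⇒ YES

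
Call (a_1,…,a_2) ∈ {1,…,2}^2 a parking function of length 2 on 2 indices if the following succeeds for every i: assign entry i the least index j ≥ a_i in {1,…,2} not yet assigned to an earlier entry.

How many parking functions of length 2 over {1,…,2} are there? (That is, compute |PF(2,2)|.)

3

Count = (2+1−2)·(2+1)^{2−1} = 1·3 = 3 (Pollak)
Check (1,1) → sorted (1,1): b_i ≤ i ∀i, a PF.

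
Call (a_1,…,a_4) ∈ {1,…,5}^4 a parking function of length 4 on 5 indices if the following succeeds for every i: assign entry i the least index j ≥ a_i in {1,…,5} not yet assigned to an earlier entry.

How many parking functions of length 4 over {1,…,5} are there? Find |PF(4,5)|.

#PF = (5+1−4)·(5+1)^{4−1} = 2·216 = 432 [KW]
Example (3,2,2,1) → sorted (1,2,2,3): b_i ≤ 1+i ∀i, a PF.

432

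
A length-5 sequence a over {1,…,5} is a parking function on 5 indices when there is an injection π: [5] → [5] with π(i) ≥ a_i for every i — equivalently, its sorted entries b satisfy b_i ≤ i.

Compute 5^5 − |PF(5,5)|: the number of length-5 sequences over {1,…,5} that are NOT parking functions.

|PF| = (5−5+1)·(5+1)^(5−1) = 1 · 1296 = 1296 (Pollak)
Check (2,5,5,5,5) → sorted (2,5,5,5,5): b_1=2>1, not a PF.
Total 3125; non-PF = 3125−1296 = 1829

1829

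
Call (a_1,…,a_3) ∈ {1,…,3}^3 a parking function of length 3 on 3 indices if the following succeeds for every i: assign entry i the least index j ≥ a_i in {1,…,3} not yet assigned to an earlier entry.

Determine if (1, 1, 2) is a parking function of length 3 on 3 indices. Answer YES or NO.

Rearranged: b = (1, 1, 2).
  b_1=1 ≤ 1
  b_2=1 ≤ 2
  b_3=2 ≤ 3
All bounds hold ⇒ YES

YES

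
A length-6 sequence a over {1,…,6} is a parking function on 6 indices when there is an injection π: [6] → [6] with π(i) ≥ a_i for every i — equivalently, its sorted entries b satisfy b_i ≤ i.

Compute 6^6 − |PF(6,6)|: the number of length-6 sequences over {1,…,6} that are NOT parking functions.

29849

Count = (6+1−6)·(6+1)^{6−1} = 1·16807 = 16807 (Konheim–Weiss)
E.g. (1,6,6,4,3,3) → sorted (1,3,3,4,6,6): b_2=3>2, not a PF.
So 46656 − 16807 = 29849 fail.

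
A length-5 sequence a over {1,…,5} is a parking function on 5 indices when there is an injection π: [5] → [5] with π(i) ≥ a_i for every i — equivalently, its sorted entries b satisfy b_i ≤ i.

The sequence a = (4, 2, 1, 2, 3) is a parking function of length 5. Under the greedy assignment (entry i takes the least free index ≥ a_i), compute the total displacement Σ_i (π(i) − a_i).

Σπ = 5·6/2 = 15 (π permutes [5]); Σa = 4+2+1+2+3 = 12; disp = 15−12 = 3.

3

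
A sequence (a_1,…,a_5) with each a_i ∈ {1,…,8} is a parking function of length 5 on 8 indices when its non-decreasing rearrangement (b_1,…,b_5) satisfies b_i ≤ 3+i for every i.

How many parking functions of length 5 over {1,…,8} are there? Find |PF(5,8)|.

|PF(5,8)| = (8−5+1)·(8+1)^(5−1) = 4·6561 = 26244
Check (1,2,1,1,8) → sorted (1,1,1,2,8): b_i ≤ 3+i ∀i, a PF.

26244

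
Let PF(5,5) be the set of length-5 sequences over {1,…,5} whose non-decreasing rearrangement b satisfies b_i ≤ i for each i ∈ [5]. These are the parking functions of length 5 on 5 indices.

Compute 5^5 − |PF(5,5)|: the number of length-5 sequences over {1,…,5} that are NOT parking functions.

|PF(5,5)| = (6−5)·6^(5−1) = 1×1296 = 1296
E.g. (1,5,3,3,4) → sorted (1,3,3,4,5): b_2=3>2, not a PF.
So 3125 − 1296 = 1829 fail.

1829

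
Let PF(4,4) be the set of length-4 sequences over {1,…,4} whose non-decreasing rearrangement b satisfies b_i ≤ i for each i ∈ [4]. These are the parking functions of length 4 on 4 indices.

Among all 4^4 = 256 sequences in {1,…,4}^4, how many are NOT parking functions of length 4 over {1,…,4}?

Count = (4+1−4)·(4+1)^{4−1} = 1·125 = 125
One tuple (4,4,3,4) → sorted (3,4,4,4): b_1=3>1, not a PF.
So 256 − 125 = 131 fail.

131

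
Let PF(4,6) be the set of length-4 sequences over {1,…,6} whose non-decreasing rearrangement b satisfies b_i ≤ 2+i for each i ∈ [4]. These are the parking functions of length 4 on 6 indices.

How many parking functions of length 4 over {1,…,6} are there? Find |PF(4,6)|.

#PF = (7−4)·7^(4−1) = 3·343 = 1029 [KW]
Check (4,3,4,2) → sorted (2,3,4,4): b_i ≤ 2+i ∀i, a PF.

1029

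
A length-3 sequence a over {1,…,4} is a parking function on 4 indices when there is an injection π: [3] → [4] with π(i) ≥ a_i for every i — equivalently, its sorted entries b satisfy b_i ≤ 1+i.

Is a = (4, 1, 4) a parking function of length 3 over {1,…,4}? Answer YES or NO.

NO

Rearranged: b = (1, 4, 4).
  b_1=1 ≤ 2
  b_2=4 > 3
  fails at i=2 ⇒ NO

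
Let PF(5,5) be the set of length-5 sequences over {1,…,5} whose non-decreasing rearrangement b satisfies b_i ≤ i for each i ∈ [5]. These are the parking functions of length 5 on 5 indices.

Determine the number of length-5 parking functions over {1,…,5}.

Count = (5+1−5)·(5+1)^{5−1} = 1·1296 = 1296 (Pollak)
Check (1,1,1,3,4) → sorted (1,1,1,3,4): b_i ≤ i ∀i, a PF.

1296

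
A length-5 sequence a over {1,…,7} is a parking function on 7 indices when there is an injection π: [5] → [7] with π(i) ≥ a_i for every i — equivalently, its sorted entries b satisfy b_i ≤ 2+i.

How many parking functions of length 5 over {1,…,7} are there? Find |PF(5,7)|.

Count = 3·8^4 = 3 · 4096 = 12288 [KW]
One tuple (4,4,1,1,5) → sorted (1,1,4,4,5): b_i ≤ 2+i ∀i, a PF.

12288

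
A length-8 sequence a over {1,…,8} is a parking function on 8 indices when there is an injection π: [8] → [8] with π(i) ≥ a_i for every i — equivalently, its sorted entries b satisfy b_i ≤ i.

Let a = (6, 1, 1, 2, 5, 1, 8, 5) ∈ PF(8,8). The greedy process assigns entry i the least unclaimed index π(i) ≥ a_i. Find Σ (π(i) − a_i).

Σπ = 8·9/2 = 36 (π permutes [8]); Σa = 6+1+1+2+5+1+8+5 = 29; disp = 36−29 = 7.

7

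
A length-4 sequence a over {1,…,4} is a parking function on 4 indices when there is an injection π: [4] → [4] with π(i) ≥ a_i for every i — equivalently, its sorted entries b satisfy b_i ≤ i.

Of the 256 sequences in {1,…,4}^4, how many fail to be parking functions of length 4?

|PF| = (4−4+1)·(4+1)^(4−1) = 1·125 = 125 (Konheim–Weiss)
Check (4,4,3,4) → sorted (3,4,4,4): b_1=3>1, not a PF.
Total 256; non-PF = 256−125 = 131

131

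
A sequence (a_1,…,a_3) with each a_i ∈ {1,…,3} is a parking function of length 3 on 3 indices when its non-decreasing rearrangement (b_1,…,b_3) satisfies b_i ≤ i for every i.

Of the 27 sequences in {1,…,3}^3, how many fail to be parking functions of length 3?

11

|PF(3,3)| = (3+1−3)·(3+1)^{3−1} = 1×16 = 16 (Pollak)
Check (3,3,3) → sorted (3,3,3): b_1=3>1, not a PF.
Total 27; non-PF = 27−16 = 11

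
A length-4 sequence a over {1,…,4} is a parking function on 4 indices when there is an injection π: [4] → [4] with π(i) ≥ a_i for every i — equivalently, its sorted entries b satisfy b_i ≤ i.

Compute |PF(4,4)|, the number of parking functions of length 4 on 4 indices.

|PF| = (5−4)·5^(4−1) = 1×125 = 125 (Pollak)
E.g. (2,3,1,3) → sorted (1,2,3,3): b_i ≤ i ∀i, a PF.

125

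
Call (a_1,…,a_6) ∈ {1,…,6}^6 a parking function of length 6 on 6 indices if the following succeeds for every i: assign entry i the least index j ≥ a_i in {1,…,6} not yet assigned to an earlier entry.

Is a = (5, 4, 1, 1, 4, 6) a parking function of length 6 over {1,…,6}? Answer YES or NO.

NO

Rearranged: b = (1, 1, 4, 4, 5, 6).
  b_1=1 ≤ 1
  b_2=1 ≤ 2
  b_3=4 > 3
  fails at i=3 ⇒ NO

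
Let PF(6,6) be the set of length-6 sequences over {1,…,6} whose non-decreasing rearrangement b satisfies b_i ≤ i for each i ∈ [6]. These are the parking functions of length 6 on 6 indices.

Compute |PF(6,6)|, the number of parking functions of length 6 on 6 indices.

16807

Count = 1·7^5 = 1 · 16807 = 16807
E.g. (1,5,3,1,2,3) → sorted (1,1,2,3,3,5): b_i ≤ i ∀i, a PF.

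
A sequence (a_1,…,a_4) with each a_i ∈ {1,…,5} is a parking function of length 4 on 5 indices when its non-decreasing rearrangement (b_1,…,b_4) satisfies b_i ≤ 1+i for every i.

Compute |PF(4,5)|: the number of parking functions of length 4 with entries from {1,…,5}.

432

|PF| = (5+1−4)·(5+1)^{4−1} = 2 · 216 = 432 (Pollak)
Check (2,1,3,4) → sorted (1,2,3,4): b_i ≤ 1+i ∀i, a PF.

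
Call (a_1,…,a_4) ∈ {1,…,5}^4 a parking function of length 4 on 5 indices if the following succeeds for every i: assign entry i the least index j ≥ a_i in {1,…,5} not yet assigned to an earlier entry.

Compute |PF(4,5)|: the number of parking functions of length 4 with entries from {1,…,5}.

Count = (5+1−4)·(5+1)^{4−1} = 2 · 216 = 432 [KW]
Example (2,3,4,4) → sorted (2,3,4,4): b_i ≤ 1+i ∀i, a PF.

432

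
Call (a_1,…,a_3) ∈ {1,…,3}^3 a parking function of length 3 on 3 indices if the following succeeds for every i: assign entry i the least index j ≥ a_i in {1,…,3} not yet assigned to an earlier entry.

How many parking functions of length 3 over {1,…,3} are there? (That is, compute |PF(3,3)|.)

16

Count = (3+1−3)·(3+1)^{3−1} = 1×16 = 16 (Pollak)
Example (1,1,2) → sorted (1,1,2): b_i ≤ i ∀i, a PF.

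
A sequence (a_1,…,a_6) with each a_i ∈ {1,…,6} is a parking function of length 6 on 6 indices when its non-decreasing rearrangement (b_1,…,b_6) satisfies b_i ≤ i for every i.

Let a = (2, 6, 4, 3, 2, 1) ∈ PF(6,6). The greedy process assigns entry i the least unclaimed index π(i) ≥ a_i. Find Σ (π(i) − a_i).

Σπ = 6·7/2 = 21 (π permutes [6]); Σa = 2+6+4+3+2+1 = 18; disp = 21−18 = 3.

3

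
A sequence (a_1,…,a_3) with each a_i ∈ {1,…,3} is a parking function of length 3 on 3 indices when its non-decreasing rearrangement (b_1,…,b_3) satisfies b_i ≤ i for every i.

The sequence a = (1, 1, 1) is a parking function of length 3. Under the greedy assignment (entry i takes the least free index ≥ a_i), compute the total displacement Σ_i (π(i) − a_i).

Σπ(i) = 1+…+3 = 6; Σa = 1+1+1 = 3; disp = 6−3 = 3.

3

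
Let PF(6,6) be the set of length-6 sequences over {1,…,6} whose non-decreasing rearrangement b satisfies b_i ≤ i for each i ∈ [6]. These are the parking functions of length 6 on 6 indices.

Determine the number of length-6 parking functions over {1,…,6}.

#PF = (6+1−6)·(6+1)^{6−1} = 1 · 16807 = 16807 [KW]
E.g. (2,4,3,3,1,2) → sorted (1,2,2,3,3,4): b_i ≤ i ∀i, a PF.

16807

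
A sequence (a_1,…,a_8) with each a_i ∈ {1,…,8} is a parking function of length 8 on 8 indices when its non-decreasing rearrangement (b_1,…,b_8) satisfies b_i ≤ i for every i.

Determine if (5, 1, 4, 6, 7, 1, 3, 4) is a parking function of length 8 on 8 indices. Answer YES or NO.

YES

Sorted: b = (1, 1, 3, 4, 4, 5, 6, 7).
  b_1=1 ≤ 1
  b_2=1 ≤ 2
  b_3=3 ≤ 3
  b_4=4 ≤ 4
  b_5=4 ≤ 5
  b_6=5 ≤ 6
  b_7=6 ≤ 7
  b_8=7 ≤ 8
All bounds hold ⇒ YES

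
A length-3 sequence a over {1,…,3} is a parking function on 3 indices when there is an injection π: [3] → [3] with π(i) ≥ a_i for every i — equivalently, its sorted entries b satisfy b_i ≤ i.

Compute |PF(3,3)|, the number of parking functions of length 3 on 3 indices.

|PF| = (3−3+1)·(3+1)^(3−1) = 1 · 16 = 16
Check (1,1,2) → sorted (1,1,2): b_i ≤ i ∀i, a PF.

16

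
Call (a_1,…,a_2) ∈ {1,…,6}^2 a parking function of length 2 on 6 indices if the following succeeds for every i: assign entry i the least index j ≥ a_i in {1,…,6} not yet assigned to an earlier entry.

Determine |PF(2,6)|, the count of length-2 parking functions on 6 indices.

Count = (6−2+1)·(6+1)^(2−1) = 5 · 7 = 35
Check (4,1) → sorted (1,4): b_i ≤ 4+i ∀i, a PF.

35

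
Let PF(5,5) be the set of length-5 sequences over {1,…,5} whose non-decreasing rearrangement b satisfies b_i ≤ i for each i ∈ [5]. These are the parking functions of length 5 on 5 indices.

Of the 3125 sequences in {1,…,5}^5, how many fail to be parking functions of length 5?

1829

#PF = (5+1−5)·(5+1)^{5−1} = 1·1296 = 1296 (Konheim–Weiss)
Example (5,1,5,5,1) → sorted (1,1,5,5,5): b_3=5>3, not a PF.
So 3125 − 1296 = 1829 fail.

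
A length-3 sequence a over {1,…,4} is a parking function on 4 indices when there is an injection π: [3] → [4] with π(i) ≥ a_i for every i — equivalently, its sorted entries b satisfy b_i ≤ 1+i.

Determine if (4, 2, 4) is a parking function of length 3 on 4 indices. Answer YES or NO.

Order a: b = (2, 4, 4).
  b_1=2 ≤ 2
  b_2=4 > 3
  fails at i=2 ⇒ NO

NO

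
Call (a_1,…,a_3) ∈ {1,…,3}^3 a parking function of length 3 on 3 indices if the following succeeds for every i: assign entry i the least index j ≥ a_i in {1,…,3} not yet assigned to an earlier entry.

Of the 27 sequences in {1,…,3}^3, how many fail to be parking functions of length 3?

#PF = (3+1−3)·(3+1)^{3−1} = 1×16 = 16 [KW]
E.g. (3,2,3) → sorted (2,3,3): b_1=2>1, not a PF.
Total 27; non-PF = 27−16 = 11

11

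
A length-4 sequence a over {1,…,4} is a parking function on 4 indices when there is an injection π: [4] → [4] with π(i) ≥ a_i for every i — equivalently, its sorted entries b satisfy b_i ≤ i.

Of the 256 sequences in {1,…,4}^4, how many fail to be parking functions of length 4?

Count = (4−4+1)·(4+1)^(4−1) = 1·125 = 125 (Konheim–Weiss)
Example (2,2,2,4) → sorted (2,2,2,4): b_1=2>1, not a PF.
So 256 − 125 = 131 fail.

131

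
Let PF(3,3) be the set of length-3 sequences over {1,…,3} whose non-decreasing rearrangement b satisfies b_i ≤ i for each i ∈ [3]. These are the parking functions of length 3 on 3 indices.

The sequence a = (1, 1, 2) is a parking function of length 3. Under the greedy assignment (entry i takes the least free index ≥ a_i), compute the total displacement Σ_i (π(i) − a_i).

Σπ = 6 ({1..3} each once); Σa = 1+1+2 = 4; disp = 6−4 = 2.

2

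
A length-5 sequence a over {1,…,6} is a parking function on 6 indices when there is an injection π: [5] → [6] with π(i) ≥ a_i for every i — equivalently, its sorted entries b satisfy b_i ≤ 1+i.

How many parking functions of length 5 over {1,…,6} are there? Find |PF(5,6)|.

Count = (6+1−5)·(6+1)^{5−1} = 2·2401 = 4802 (Pollak)
Check (6,4,3,2,4) → sorted (2,3,4,4,6): b_i ≤ 1+i ∀i, a PF.

4802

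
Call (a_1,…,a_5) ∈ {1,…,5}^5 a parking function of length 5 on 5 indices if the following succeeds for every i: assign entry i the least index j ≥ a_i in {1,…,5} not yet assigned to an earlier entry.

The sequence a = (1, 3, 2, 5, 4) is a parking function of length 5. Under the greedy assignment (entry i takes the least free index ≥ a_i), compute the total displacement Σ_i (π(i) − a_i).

Σπ = 15 ({1..5} each once); Σa = 1+3+2+5+4 = 15; disp = 15−15 = 0.

0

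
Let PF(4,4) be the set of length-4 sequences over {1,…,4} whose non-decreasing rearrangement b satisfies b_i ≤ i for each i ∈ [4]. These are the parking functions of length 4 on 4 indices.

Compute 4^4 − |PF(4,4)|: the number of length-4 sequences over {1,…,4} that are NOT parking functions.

131

Count = (4−4+1)·(4+1)^(4−1) = 1 · 125 = 125 (Konheim–Weiss)
Example (4,4,4,3) → sorted (3,4,4,4): b_1=3>1, not a PF.
Total 256; non-PF = 256−125 = 131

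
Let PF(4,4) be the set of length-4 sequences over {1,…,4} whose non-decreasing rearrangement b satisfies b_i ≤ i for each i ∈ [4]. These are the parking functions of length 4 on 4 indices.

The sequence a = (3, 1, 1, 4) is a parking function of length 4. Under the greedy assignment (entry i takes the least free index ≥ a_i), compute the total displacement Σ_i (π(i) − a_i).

Σπ(i) = 1+…+4 = 10; Σa = 3+1+1+4 = 9; disp = 10−9 = 1.

1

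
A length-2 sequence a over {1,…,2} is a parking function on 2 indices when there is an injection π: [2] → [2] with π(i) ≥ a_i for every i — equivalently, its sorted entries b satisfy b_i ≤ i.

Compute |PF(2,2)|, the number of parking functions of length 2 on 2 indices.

3

#PF = (2+1−2)·(2+1)^{2−1} = 1×3 = 3 (Konheim–Weiss)
One tuple (2,1) → sorted (1,2): b_i ≤ i ∀i, a PF.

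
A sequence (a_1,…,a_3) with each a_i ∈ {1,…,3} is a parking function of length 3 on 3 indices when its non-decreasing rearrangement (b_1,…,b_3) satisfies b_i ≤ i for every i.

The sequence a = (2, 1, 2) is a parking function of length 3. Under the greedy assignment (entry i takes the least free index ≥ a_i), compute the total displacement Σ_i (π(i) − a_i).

1

Σπ = 3·4/2 = 6 (π permutes [3]); Σa = 2+1+2 = 5; disp = 6−5 = 1.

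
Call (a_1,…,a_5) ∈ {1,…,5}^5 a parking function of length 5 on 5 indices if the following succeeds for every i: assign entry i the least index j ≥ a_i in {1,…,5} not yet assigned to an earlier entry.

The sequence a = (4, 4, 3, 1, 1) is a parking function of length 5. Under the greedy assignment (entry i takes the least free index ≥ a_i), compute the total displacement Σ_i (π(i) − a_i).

Σπ(i) = 1+…+5 = 15; Σa = 4+4+3+1+1 = 13; disp = 15−13 = 2.

2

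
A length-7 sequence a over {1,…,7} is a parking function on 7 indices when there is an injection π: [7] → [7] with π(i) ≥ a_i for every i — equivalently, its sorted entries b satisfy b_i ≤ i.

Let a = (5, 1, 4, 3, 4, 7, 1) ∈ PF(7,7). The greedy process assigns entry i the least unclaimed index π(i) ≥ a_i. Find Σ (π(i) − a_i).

Σπ = 7·8/2 = 28 (π permutes [7]); Σa = 5+1+4+3+4+7+1 = 25; disp = 28−25 = 3.

3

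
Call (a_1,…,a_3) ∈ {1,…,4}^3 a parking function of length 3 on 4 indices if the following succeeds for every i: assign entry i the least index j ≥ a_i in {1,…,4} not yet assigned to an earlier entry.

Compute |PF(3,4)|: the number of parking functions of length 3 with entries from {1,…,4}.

50

|PF(3,4)| = (5−3)·5^(3−1) = 2×25 = 50 (Konheim–Weiss)
E.g. (2,1,2) → sorted (1,2,2): b_i ≤ 1+i ∀i, a PF.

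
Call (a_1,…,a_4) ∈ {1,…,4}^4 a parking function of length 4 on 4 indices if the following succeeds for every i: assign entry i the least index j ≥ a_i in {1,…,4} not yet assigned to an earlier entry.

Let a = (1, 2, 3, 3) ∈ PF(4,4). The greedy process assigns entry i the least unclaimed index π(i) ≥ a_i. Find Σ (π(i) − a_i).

1

Σπ = 4·5/2 = 10 (π permutes [4]); Σa = 1+2+3+3 = 9; disp = 10−9 = 1.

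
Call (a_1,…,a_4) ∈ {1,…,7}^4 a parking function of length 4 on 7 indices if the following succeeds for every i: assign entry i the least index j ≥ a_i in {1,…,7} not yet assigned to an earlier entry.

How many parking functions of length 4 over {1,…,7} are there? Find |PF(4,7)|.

|PF(4,7)| = 4·8^3 = 4×512 = 2048 [KW]
Example (2,5,5,3) → sorted (2,3,5,5): b_i ≤ 3+i ∀i, a PF.

2048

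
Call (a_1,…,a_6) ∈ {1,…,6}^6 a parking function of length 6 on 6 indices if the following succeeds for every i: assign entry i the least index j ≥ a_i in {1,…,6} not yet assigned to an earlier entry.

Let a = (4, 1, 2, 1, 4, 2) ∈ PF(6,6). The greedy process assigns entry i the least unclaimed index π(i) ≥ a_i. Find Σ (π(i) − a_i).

Σπ = 6·7/2 = 21 (π permutes [6]); Σa = 4+1+2+1+4+2 = 14; disp = 21−14 = 7.

7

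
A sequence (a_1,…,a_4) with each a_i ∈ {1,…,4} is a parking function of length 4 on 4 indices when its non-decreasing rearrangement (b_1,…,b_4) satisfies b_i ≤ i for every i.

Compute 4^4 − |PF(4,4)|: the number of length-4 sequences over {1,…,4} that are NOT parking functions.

131

#PF = (5−4)·5^(4−1) = 1 · 125 = 125
Check (4,4,4,1) → sorted (1,4,4,4): b_2=4>2, not a PF.
Total 256; non-PF = 256−125 = 131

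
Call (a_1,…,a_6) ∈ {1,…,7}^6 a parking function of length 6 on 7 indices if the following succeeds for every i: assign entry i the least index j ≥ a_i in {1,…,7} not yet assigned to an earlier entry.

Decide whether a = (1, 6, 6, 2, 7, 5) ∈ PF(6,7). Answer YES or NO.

Sorted: b = (1, 2, 5, 6, 6, 7).
  b_1=1 ≤ 2
  b_2=2 ≤ 3
  b_3=5 > 4
  fails at i=3 ⇒ NO

NO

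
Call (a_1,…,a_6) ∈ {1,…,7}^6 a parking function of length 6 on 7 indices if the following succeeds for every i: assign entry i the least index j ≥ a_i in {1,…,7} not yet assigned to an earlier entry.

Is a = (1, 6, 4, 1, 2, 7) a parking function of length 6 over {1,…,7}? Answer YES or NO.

YES

Rearranged: b = (1, 1, 2, 4, 6, 7).
  b_1=1 ≤ 2
  b_2=1 ≤ 3
  b_3=2 ≤ 4
  b_4=4 ≤ 5
  b_5=6 ≤ 6
  b_6=7 ≤ 7
All bounds hold ⇒ YES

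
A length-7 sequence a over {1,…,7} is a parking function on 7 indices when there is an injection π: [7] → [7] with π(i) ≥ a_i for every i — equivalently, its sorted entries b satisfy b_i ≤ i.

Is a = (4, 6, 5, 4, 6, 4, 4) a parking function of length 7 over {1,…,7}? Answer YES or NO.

NO

Rearranged: b = (4, 4, 4, 4, 5, 6, 6).
  b_1=4 > 1
  fails at i=1 ⇒ NO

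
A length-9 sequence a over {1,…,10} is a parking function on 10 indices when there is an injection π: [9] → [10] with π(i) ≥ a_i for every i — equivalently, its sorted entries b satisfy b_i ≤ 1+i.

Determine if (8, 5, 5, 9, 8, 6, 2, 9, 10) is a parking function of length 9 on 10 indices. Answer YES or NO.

Sorted: b = (2, 5, 5, 6, 8, 8, 9, 9, 10).
  b_1=2 ≤ 2
  b_2=5 > 3
  fails at i=2 ⇒ NO

NO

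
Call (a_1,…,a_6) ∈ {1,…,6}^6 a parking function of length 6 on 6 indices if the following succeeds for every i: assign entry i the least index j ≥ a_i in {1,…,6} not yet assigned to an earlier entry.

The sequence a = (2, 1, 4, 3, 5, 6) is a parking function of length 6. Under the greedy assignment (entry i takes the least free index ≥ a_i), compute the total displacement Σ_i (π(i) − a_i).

0

Σπ(i) = 1+…+6 = 21; Σa = 2+1+4+3+5+6 = 21; disp = 21−21 = 0.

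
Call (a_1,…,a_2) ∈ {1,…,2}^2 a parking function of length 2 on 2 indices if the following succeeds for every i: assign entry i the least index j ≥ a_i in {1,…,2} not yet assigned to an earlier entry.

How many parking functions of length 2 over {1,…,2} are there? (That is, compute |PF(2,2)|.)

3

Count = (3−2)·3^(2−1) = 1 · 3 = 3
Check (1,1) → sorted (1,1): b_i ≤ i ∀i, a PF.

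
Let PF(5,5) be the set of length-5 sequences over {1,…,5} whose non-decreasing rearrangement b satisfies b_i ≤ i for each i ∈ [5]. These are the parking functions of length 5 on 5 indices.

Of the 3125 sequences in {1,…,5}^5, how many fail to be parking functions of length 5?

1829

#PF = (5−5+1)·(5+1)^(5−1) = 1 · 1296 = 1296 (Konheim–Weiss)
One tuple (4,3,3,4,5) → sorted (3,3,4,4,5): b_1=3>1, not a PF.
So 3125 − 1296 = 1829 fail.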